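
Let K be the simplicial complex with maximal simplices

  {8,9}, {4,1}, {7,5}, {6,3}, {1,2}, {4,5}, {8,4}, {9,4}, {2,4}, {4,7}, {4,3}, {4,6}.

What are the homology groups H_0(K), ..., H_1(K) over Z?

Fix the vertex order 1 < 2 < 3 < 4 < 5 < 6 < 7 < 8 < 9 and write every simplex with vertices in increasing order. Then dim K = 1 and the simplices of K are:

  0-simplices (9): [1], [2], [3], [4], [5], [6], [7], [8], [9]
  1-simplices (12): [1,2], [1,4], [2,4], [3,4], [3,6], [4,5], [4,6], [4,7], [4,8], [4,9], [5,7], [8,9]

so the chain groups are C_0 ≅ Z^9, C_1 ≅ Z^12.

The boundary map ∂_1: C_1 → C_0 is given by ∂[p,q] = [q] − [p].
The resulting 9×12 matrix has rank 8, and its Smith normal form has invariant factors (1,1,1,1,1,1,1,1).

Computing H_k = (kernel of ∂_k) / (image of ∂_{k+1}):

  H_0: rank C_0 − rank ∂_1 = 9 − 8 = 1, and the invariant factors of ∂_1 are all 1, so H_0 = Z.
  H_1: rank ker ∂_1 − rank ∂_2 = (12 − 8) − 0 = 4, and there is no ∂_2, so H_1 = Z^4.

As a check, the Euler characteristic is 9 − 12 = -3, which agrees with 1 − 4 = -3.
(K is a triangulation of a wedge of 4 circles.)

H_0 = Z,  H_1 = Z^4.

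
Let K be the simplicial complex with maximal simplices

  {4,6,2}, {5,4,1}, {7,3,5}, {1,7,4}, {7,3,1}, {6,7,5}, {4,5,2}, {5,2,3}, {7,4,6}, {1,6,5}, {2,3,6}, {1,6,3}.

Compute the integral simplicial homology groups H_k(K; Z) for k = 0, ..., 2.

H_0 ≅ Z,  H_1 ≅ Z/2,  H_2 = 0.

Order the vertices as 1 < 2 < 3 < 4 < 5 < 6 < 7. Listing each simplex with vertices in this order, K has dimension 2 with simplices:

  0-simplices (7): [1], [2], [3], [4], [5], [6], [7]
  1-simplices (18): [1,3], [1,4], [1,5], [1,6], [1,7], [2,3], [2,4], [2,5], [2,6], [3,5], [3,6], [3,7], [4,5], [4,6], [4,7], [5,6], [5,7], [6,7]
  2-simplices (12): [1,3,6], [1,3,7], [1,4,5], [1,4,7], [1,5,6], [2,3,5], [2,3,6], [2,4,5], [2,4,6], [3,5,7], [4,6,7], [5,6,7]

so the chain groups are C_0 ≅ Z^7, C_1 ≅ Z^18, C_2 ≅ Z^12.

∂_1: C_1 → C_0 is given by ∂[p,q] = [q] − [p].
The resulting 7×18 matrix has rank 6, and its Smith normal form has invariant factors (1,1,1,1,1,1).

The boundary map ∂_2: C_2 → C_1 sends each 2-simplex [p,q,r] to [q,r] − [p,r] + [p,q]. For instance
  ∂[5,6,7] = [6,7] − [5,7] + [5,6],
  ∂[4,6,7] = [6,7] − [4,7] + [4,6].
As a 18×12 matrix over Z this has rank 12, with invariant factors (1,1,1,1,1,1,1,1,1,1,1,2).

Reading off H_k = ker ∂_k / im ∂_{k+1}:

  H_0: rank C_0 − rank ∂_1 = 7 − 6 = 1, and the invariant factors of ∂_1 are all 1, so H_0 = Z.
  H_1: rank ker ∂_1 − rank ∂_2 = (18 − 6) − 12 = 0, and ∂_2 has invariant factor 2 > 1, so H_1 = Z/2.
  H_2: rank ker ∂_2 − rank ∂_3 = (12 − 12) − 0 = 0, and there is no ∂_3, so H_2 = 0.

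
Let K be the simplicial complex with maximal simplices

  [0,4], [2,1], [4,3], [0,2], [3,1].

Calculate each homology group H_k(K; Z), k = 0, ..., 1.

H_0 ≅ Z,  H_1 ≅ Z.

We work with the vertex ordering 0 < 1 < 2 < 3 < 4. The simplices of K, each written with vertices in increasing order, are:

  0-simplices (5): [0], [1], [2], [3], [4]
  1-simplices (5): [0,2], [0,4], [1,2], [1,3], [3,4]

Hence C_0 ≅ Z^5, C_1 ≅ Z^5.

Boundary ∂_1: C_1 → C_0 maps an edge to its endpoints' difference, ∂[p,q] = q − p. For instance
  ∂[1,3] = [3] − [1].
As a 5×5 matrix over Z this has rank 4, with invariant factors (1,1,1,1).

Reading off H_k = ker ∂_k / im ∂_{k+1}:

  H_0: rank C_0 − rank ∂_1 = 5 − 4 = 1, and the invariant factors of ∂_1 are all 1, so H_0 ≅ Z.
  H_1: rank ker ∂_1 − rank ∂_2 = (5 − 4) − 0 = 1, and there is no ∂_2, so H_1 ≅ Z.

As a check, the Euler characteristic is 5 − 5 = 0, which agrees with 1 − 1 = 0.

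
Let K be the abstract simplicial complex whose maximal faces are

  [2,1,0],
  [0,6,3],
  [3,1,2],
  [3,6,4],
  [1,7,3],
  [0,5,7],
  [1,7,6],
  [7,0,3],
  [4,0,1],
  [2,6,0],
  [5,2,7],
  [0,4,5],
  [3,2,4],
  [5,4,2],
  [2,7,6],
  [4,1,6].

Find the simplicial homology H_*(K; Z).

H_0 = Z,  H_1 = Z^2,  H_2 = Z.

Fix the vertex order 0 < 1 < 2 < 3 < 4 < 5 < 6 < 7 and write every simplex with vertices in increasing order. Then dim K = 2 and the simplices of K are:

  0-simplices (8): [0], [1], [2], [3], [4], [5], [6], [7]
  1-simplices (24): (24 of them)
  2-simplices (16): [0,1,2], [0,1,4], [0,2,6], [0,3,6], [0,3,7], [0,4,5], [0,5,7], [1,2,3], [1,3,7], [1,4,6], [1,6,7], [2,3,4], [2,4,5], [2,5,7], [2,6,7], [3,4,6]

Hence C_0 ≅ Z^8, C_1 ≅ Z^24, C_2 ≅ Z^16.

Boundary ∂_1: C_1 → C_0 is given by ∂[p,q] = [q] − [p]. For instance
  ∂[5,7] = [7] − [5].
This gives a 8×24 integer matrix of rank 7; reducing to Smith normal form yields diagonal entries (1,1,1,1,1,1,1).

Boundary ∂_2: C_2 → C_1 acts by ∂[p,q,r] = [q,r] − [p,r] + [p,q]. For instance
  ∂[1,3,7] = [3,7] − [1,7] + [1,3],
  ∂[0,4,5] = [4,5] − [0,5] + [0,4].
This gives a 24×16 integer matrix of rank 15; reducing to Smith normal form yields diagonal entries (1,1,1,1,1,1,1,1,1,1,1,1,1,1,1).

Reading off H_k = ker ∂_k / im ∂_{k+1}:

  H_0: rank C_0 − rank ∂_1 = 8 − 7 = 1, and the invariant factors of ∂_1 are all 1, so H_0 = Z.
  H_1: rank ker ∂_1 − rank ∂_2 = (24 − 7) − 15 = 2, and the invariant factors of ∂_2 are all 1, so H_1 = Z^2.
  H_2: rank ker ∂_2 − rank ∂_3 = (16 − 15) − 0 = 1, and there is no ∂_3, so H_2 = Z.

As a check, the Euler characteristic is 8 − 24 + 16 = 0, which agrees with 1 − 2 + 1 = 0.
(K is a triangulation of the torus T^2.)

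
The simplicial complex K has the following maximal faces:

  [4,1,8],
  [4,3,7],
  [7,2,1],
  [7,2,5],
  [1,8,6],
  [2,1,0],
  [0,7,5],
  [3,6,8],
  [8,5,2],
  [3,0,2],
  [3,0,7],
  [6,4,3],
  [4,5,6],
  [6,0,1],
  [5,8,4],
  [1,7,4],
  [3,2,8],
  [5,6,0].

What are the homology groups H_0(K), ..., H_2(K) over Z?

We work with the vertex ordering 0 < 1 < 2 < 3 < 4 < 5 < 6 < 7 < 8. The simplices of K, each written with vertices in increasing order, are:

  0-simplices (9): [0], [1], [2], [3], [4], [5], [6], [7], [8]
  1-simplices (27): (27 of them)
  2-simplices (18): [0,1,2], [0,1,6], [0,2,3], [0,3,7], [0,5,6], [0,5,7], [1,2,7], [1,4,7], [1,4,8], [1,6,8], [2,3,8], [2,5,7], [2,5,8], [3,4,6], [3,4,7], [3,6,8], [4,5,6], [4,5,8]

so the chain groups are C_0 ≅ Z^9, C_1 ≅ Z^27, C_2 ≅ Z^18.

Boundary ∂_1: C_1 → C_0 is given by ∂[p,q] = [q] − [p].
The 9×27 boundary matrix has rank 8 and Smith normal form diag(1,1,1,1,1,1,1,1).

The boundary map ∂_2: C_2 → C_1 maps a triangle to the signed sum of its edges. For instance
  ∂[0,3,7] = [3,7] − [0,7] + [0,3],
  ∂[3,6,8] = [6,8] − [3,8] + [3,6].
The 27×18 boundary matrix has rank 18 and Smith normal form diag(1,1,1,1,1,1,1,1,1,1,1,1,1,1,1,1,1,2).

Now H_k = ker ∂_k / im ∂_{k+1}, so:

  H_0: rank C_0 − rank ∂_1 = 9 − 8 = 1, and the invariant factors of ∂_1 are all 1, so H_0 ≅ Z.
  H_1: rank ker ∂_1 − rank ∂_2 = (27 − 8) − 18 = 1, and ∂_2 has invariant factor 2 > 1, so H_1 ≅ Z × Z/2.
  H_2: rank ker ∂_2 − rank ∂_3 = (18 − 18) − 0 = 0, and there is no ∂_3, so H_2 ≅ 0.

As a check, the Euler characteristic is 9 − 27 + 18 = 0, which agrees with 1 − 1 + 0 = 0.

H_0 ≅ Z,  H_1 ≅ Z × Z/2,  H_2 = 0.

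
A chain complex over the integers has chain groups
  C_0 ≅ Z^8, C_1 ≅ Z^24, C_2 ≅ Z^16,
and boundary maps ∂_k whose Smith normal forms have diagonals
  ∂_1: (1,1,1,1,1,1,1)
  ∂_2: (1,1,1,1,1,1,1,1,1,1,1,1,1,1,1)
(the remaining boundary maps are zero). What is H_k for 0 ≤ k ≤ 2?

H_0 = Z,  H_1 = Z^2,  H_2 = Z.

H_0: b_0 = 8 − 0 − 7 = 1; torsion from ∂_1 factors > 1: none. So H_0 = Z.
H_1: b_1 = 24 − 7 − 15 = 2; torsion from ∂_2 factors > 1: none. So H_1 = Z^2.
H_2: b_2 = 16 − 15 − 0 = 1; torsion from ∂_3 factors > 1: none. So H_2 = Z.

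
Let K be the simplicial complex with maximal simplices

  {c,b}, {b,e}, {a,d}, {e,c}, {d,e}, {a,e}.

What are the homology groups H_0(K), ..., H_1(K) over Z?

Order the vertices as a < b < c < d < e. Listing each simplex with vertices in this order, K has dimension 1 with simplices:

  0-simplices (5): a, b, c, d, e
  1-simplices (6): ad, ae, bc, be, ce, de

so the chain groups are C_0 ≅ Z^5, C_1 ≅ Z^6.

∂_1: C_1 → C_0 is given by ∂[p,q] = [q] − [p]. For instance
  ∂be = e − b.
The 5×6 boundary matrix has rank 4 and Smith normal form diag(1,1,1,1).

Reading off H_k = ker ∂_k / im ∂_{k+1}:

  H_0: rank C_0 − rank ∂_1 = 5 − 4 = 1, and the invariant factors of ∂_1 are all 1, so H_0 ≅ Z.
  H_1: rank ker ∂_1 − rank ∂_2 = (6 − 4) − 0 = 2, and there is no ∂_2, so H_1 ≅ Z^2.

(K is a triangulation of a wedge of 2 circles.)

H_0 ≅ Z,  H_1 ≅ Z^2.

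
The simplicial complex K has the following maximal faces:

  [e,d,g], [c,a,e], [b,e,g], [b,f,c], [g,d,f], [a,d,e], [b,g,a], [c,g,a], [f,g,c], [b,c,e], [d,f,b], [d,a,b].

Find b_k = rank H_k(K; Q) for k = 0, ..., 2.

Take the total order a < b < c < d < e < f < g on the vertex set. Then K (dimension 2) consists of the simplices:

  0-simplices (7): a, b, c, d, e, f, g
  1-simplices (18): ab, ac, ad, ae, ag, bc, bd, be, bf, bg, ce, cf, cg, de, df, dg, eg, fg
  2-simplices (12): abd, abg, ace, acg, ade, bce, bcf, bdf, beg, cfg, deg, dfg

Hence C_0 ≅ Z^7, C_1 ≅ Z^18, C_2 ≅ Z^12.

The boundary map ∂_1: C_1 → C_0 is given by ∂[p,q] = [q] − [p]. For instance
  ∂be = e − b.
This gives a 7×18 integer matrix of rank 6; reducing to Smith normal form yields diagonal entries (1,1,1,1,1,1).

The boundary map ∂_2: C_2 → C_1 sends each 2-simplex [p,q,r] to [q,r] − [p,r] + [p,q]. For instance
  ∂dfg = fg − dg + df,
  ∂abg = bg − ag + ab.
The resulting 18×12 matrix has rank 12, and its Smith normal form has invariant factors (1,1,1,1,1,1,1,1,1,1,1,2).

Reading off H_k = ker ∂_k / im ∂_{k+1}:

  H_0: rank C_0 − rank ∂_1 = 7 − 6 = 1, and the invariant factors of ∂_1 are all 1, so H_0 ≅ Z.
  H_1: rank ker ∂_1 − rank ∂_2 = (18 − 6) − 12 = 0, and ∂_2 has invariant factor 2 > 1, so H_1 ≅ Z/2.
  H_2: rank ker ∂_2 − rank ∂_3 = (12 − 12) − 0 = 0, and there is no ∂_3, so H_2 ≅ 0.

Hence the Betti numbers are b_0 = 1, b_1 = 0, b_2 = 0.

b_0 = 1, b_1 = 0, b_2 = 0.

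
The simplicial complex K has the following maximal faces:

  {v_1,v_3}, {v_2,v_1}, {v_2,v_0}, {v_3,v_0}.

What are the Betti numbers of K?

b_0 = 1, b_1 = 1.

Order the vertices as v_0 < v_1 < v_2 < v_3. Listing each simplex with vertices in this order, K has dimension 1 with simplices:

  0-simplices (4): [v_0], [v_1], [v_2], [v_3]
  1-simplices (4): [v_0,v_2], [v_0,v_3], [v_1,v_2], [v_1,v_3]

so the chain groups are C_0 ≅ Z^4, C_1 ≅ Z^4.

Boundary ∂_1: C_1 → C_0 sends each edge [p,q] (with p < q) to q − p.
The 4×4 boundary matrix has rank 3 and Smith normal form diag(1,1,1).

Computing H_k = (kernel of ∂_k) / (image of ∂_{k+1}):

  H_0: rank C_0 − rank ∂_1 = 4 − 3 = 1, and the invariant factors of ∂_1 are all 1, so H_0 = Z.
  H_1: rank ker ∂_1 − rank ∂_2 = (4 − 3) − 0 = 1, and there is no ∂_2, so H_1 = Z.

As a check, the Euler characteristic is 4 − 4 = 0, which agrees with 1 − 1 = 0.

Hence the Betti numbers are b_0 = 1, b_1 = 1.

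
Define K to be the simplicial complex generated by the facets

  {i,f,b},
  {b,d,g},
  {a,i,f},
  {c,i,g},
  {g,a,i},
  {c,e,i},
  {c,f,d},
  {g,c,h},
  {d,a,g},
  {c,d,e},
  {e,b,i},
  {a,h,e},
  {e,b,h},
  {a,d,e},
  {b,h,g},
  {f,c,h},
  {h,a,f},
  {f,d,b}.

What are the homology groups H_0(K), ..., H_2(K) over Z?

H_0 ≅ Z,  H_1 ≅ Z^2,  H_2 ≅ Z.

Order the vertices as a < b < c < d < e < f < g < h < i. Listing each simplex with vertices in this order, K has dimension 2 with simplices:

  0-simplices (9): a, b, c, d, e, f, g, h, i
  1-simplices (27): ad, ae, af, ag, ah, ai, bd, be, bf, bg, bh, bi, cd, ce, cf, cg, ch, ci, de, df, dg, eh, ei, fh, fi, gh, gi
  2-simplices (18): ade, adg, aeh, afh, afi, agi, bdf, bdg, beh, bei, bfi, bgh, cde, cdf, cei, cfh, cgh, cgi

so the chain groups are C_0 ≅ Z^9, C_1 ≅ Z^27, C_2 ≅ Z^18.

∂_1: C_1 → C_0 maps an edge to its endpoints' difference, ∂[p,q] = q − p. For instance
  ∂bi = i − b.
This gives a 9×27 integer matrix of rank 8; reducing to Smith normal form yields diagonal entries (1,1,1,1,1,1,1,1).

Boundary ∂_2: C_2 → C_1 sends each 2-simplex [p,q,r] to [q,r] − [p,r] + [p,q]. For instance
  ∂aeh = eh − ah + ae,
  ∂cei = ei − ci + ce.
This gives a 27×18 integer matrix of rank 17; reducing to Smith normal form yields diagonal entries (1,1,1,1,1,1,1,1,1,1,1,1,1,1,1,1,1).

Now H_k = ker ∂_k / im ∂_{k+1}, so:

  H_0: rank C_0 − rank ∂_1 = 9 − 8 = 1, and the invariant factors of ∂_1 are all 1, so H_0 = Z.
  H_1: rank ker ∂_1 − rank ∂_2 = (27 − 8) − 17 = 2, and the invariant factors of ∂_2 are all 1, so H_1 = Z^2.
  H_2: rank ker ∂_2 − rank ∂_3 = (18 − 17) − 0 = 1, and there is no ∂_3, so H_2 = Z.

(K is a triangulation of the torus T^2.)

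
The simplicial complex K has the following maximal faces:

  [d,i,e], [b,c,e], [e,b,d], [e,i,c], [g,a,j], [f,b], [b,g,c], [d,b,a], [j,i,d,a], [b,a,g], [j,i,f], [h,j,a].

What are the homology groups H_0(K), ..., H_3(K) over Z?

H_0 = Z,  H_1 = Z,  H_2 = 0,  H_3 = 0.

K has 10 vertices, 23 edges, 14 triangles, 1 3-simplex.
rank ∂_0 = 0, rank ∂_1 = 9 ⇒ b_0 = 10 − 0 − 9 = 1; all invariant factors of ∂_1 are 1 so no torsion. So H_0 ≅ Z.
rank ∂_1 = 9, rank ∂_2 = 13 ⇒ b_1 = 23 − 9 − 13 = 1; all invariant factors of ∂_2 are 1 so no torsion. So H_1 ≅ Z.
rank ∂_2 = 13, rank ∂_3 = 1 ⇒ b_2 = 14 − 13 − 1 = 0; all invariant factors of ∂_3 are 1 so no torsion. So H_2 ≅ 0.
rank ∂_3 = 1, rank ∂_4 = 0 ⇒ b_3 = 1 − 1 − 0 = 0. So H_3 ≅ 0.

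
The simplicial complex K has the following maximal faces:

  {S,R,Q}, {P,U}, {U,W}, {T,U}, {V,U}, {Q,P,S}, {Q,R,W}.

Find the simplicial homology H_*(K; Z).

Fix the vertex order P < Q < R < S < T < U < V < W and write every simplex with vertices in increasing order. Then dim K = 2 and the simplices of K are:

  0-simplices (8): P, Q, R, S, T, U, V, W
  1-simplices (11): PQ, PS, PU, QR, QS, QW, RS, RW, TU, UV, UW
  2-simplices (3): PQS, QRS, QRW

giving chain groups C_0 ≅ Z^8, C_1 ≅ Z^11, C_2 ≅ Z^3.

∂_1: C_1 → C_0 maps an edge to its endpoints' difference, ∂[p,q] = q − p. For instance
  ∂PS = S − P.
As a 8×11 matrix over Z this has rank 7, with invariant factors (1,1,1,1,1,1,1).

∂_2: C_2 → C_1 acts by ∂[p,q,r] = [q,r] − [p,r] + [p,q]. For instance
  ∂QRS = RS − QS + QR,
  ∂QRW = RW − QW + QR.
As a 11×3 matrix over Z this has rank 3, with invariant factors (1,1,1).

From H_k ≅ ker(∂_k) / im(∂_{k+1}) we obtain:

  H_0: rank C_0 − rank ∂_1 = 8 − 7 = 1, and the invariant factors of ∂_1 are all 1, so H_0 = Z.
  H_1: rank ker ∂_1 − rank ∂_2 = (11 − 7) − 3 = 1, and the invariant factors of ∂_2 are all 1, so H_1 = Z.
  H_2: rank ker ∂_2 − rank ∂_3 = (3 − 3) − 0 = 0, and there is no ∂_3, so H_2 = 0.

H_0 = Z,  H_1 = Z,  H_2 = 0.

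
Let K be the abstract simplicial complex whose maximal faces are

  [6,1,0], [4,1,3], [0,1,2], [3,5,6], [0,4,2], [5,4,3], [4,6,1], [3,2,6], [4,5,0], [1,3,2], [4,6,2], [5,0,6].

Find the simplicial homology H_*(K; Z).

H_0 = Z,  H_1 = Z/2,  H_2 = 0.

Take the total order 0 < 1 < 2 < 3 < 4 < 5 < 6 on the vertex set. Then K (dimension 2) consists of the simplices:

  0-simplices (7): [0], [1], [2], [3], [4], [5], [6]
  1-simplices (18): [0,1], [0,2], [0,4], [0,5], [0,6], [1,2], [1,3], [1,4], [1,6], [2,3], [2,4], [2,6], [3,4], [3,5], [3,6], [4,5], [4,6], [5,6]
  2-simplices (12): [0,1,2], [0,1,6], [0,2,4], [0,4,5], [0,5,6], [1,2,3], [1,3,4], [1,4,6], [2,3,6], [2,4,6], [3,4,5], [3,5,6]

giving chain groups C_0 ≅ Z^7, C_1 ≅ Z^18, C_2 ≅ Z^12.

∂_1: C_1 → C_0 sends each edge [p,q] (with p < q) to q − p. For instance
  ∂[0,6] = [6] − [0].
The 7×18 boundary matrix has rank 6 and Smith normal form diag(1,1,1,1,1,1).

∂_2: C_2 → C_1 sends each 2-simplex [p,q,r] to [q,r] − [p,r] + [p,q]. For instance
  ∂[0,1,6] = [1,6] − [0,6] + [0,1],
  ∂[0,1,2] = [1,2] − [0,2] + [0,1].
The resulting 18×12 matrix has rank 12, and its Smith normal form has invariant factors (1,1,1,1,1,1,1,1,1,1,1,2).

From H_k ≅ ker(∂_k) / im(∂_{k+1}) we obtain:

  H_0: rank C_0 − rank ∂_1 = 7 − 6 = 1, and the invariant factors of ∂_1 are all 1, so H_0 ≅ Z.
  H_1: rank ker ∂_1 − rank ∂_2 = (18 − 6) − 12 = 0, and ∂_2 has invariant factor 2 > 1, so H_1 ≅ Z/2.
  H_2: rank ker ∂_2 − rank ∂_3 = (12 − 12) − 0 = 0, and there is no ∂_3, so H_2 ≅ 0.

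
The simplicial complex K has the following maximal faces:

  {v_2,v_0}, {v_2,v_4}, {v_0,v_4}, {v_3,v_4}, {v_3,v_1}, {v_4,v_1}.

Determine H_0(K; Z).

H_0 ≅ Z.

Take the total order v_0 < v_1 < v_2 < v_3 < v_4 on the vertex set. Then K (dimension 1) consists of the simplices:

  0-simplices (5): [v_0], [v_1], [v_2], [v_3], [v_4]
  1-simplices (6): [v_0,v_2], [v_0,v_4], [v_1,v_3], [v_1,v_4], [v_2,v_4], [v_3,v_4]

Hence C_0 ≅ Z^5, C_1 ≅ Z^6.

The boundary map ∂_1: C_1 → C_0 sends each edge [p,q] (with p < q) to q − p. For instance
  ∂[v_2,v_4] = [v_4] − [v_2].
The 5×6 boundary matrix has rank 4 and Smith normal form diag(1,1,1,1).

Reading off H_k = ker ∂_k / im ∂_{k+1}:

  H_0: rank C_0 − rank ∂_1 = 5 − 4 = 1, and the invariant factors of ∂_1 are all 1, so H_0 ≅ Z.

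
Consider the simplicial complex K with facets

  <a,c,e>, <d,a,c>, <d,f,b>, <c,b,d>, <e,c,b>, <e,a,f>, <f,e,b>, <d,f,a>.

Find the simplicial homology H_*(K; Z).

K has 6 vertices, 12 edges, 8 triangles.
rank ∂_0 = 0, rank ∂_1 = 5 ⇒ b_0 = 6 − 0 − 5 = 1; all invariant factors of ∂_1 are 1 so no torsion. So H_0 ≅ Z.
rank ∂_1 = 5, rank ∂_2 = 7 ⇒ b_1 = 12 − 5 − 7 = 0; all invariant factors of ∂_2 are 1 so no torsion. So H_1 ≅ 0.
rank ∂_2 = 7, rank ∂_3 = 0 ⇒ b_2 = 8 − 7 − 0 = 1. So H_2 ≅ Z.

H_0 ≅ Z,  H_1 = 0,  H_2 ≅ Z.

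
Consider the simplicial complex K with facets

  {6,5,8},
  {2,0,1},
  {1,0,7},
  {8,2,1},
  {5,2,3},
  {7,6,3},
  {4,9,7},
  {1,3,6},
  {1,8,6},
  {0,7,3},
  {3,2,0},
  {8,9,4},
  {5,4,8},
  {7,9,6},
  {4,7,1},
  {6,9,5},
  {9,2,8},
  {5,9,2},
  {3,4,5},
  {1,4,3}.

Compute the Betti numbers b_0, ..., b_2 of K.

b_0 = 1, b_1 = 1, b_2 = 0.

Take the total order 0 < 1 < 2 < 3 < 4 < 5 < 6 < 7 < 8 < 9 on the vertex set. Then K (dimension 2) consists of the simplices:

  0-simplices (10): [0], [1], [2], [3], [4], [5], [6], [7], [8], [9]
  1-simplices (30): (30 of them)
  2-simplices (20): (20 of them)

Hence C_0 ≅ Z^10, C_1 ≅ Z^30, C_2 ≅ Z^20.

The boundary map ∂_1: C_1 → C_0 is given by ∂[p,q] = [q] − [p]. For instance
  ∂[1,4] = [4] − [1].
As a 10×30 matrix over Z this has rank 9, with invariant factors (1,1,1,1,1,1,1,1,1).

Boundary ∂_2: C_2 → C_1 maps a triangle to the signed sum of its edges. For instance
  ∂[1,4,7] = [4,7] − [1,7] + [1,4],
  ∂[0,2,3] = [2,3] − [0,3] + [0,2].
The resulting 30×20 matrix has rank 20, and its Smith normal form has invariant factors (1,1,1,1,1,1,1,1,1,1,1,1,1,1,1,1,1,1,1,2).

Now H_k = ker ∂_k / im ∂_{k+1}, so:

  H_0: rank C_0 − rank ∂_1 = 10 − 9 = 1, and the invariant factors of ∂_1 are all 1, so H_0 ≅ Z.
  H_1: rank ker ∂_1 − rank ∂_2 = (30 − 9) − 20 = 1, and ∂_2 has invariant factor 2 > 1, so H_1 ≅ Z ⊕ Z/2.
  H_2: rank ker ∂_2 − rank ∂_3 = (20 − 20) − 0 = 0, and there is no ∂_3, so H_2 ≅ 0.

As a check, the Euler characteristic is 10 − 30 + 20 = 0, which agrees with 1 − 1 + 0 = 0.

Hence the Betti numbers are b_0 = 1, b_1 = 1, b_2 = 0.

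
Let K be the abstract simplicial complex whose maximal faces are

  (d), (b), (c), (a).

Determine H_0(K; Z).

H_0 = Z^4.

We work with the vertex ordering a < b < c < d. The simplices of K, each written with vertices in increasing order, are:

  0-simplices (4): a, b, c, d

so the chain groups are C_0 ≅ Z^4.

Reading off H_k = ker ∂_k / im ∂_{k+1}:

  H_0: rank C_0 − rank ∂_1 = 4 − 0 = 4, and there is no ∂_1, so H_0 = Z^4.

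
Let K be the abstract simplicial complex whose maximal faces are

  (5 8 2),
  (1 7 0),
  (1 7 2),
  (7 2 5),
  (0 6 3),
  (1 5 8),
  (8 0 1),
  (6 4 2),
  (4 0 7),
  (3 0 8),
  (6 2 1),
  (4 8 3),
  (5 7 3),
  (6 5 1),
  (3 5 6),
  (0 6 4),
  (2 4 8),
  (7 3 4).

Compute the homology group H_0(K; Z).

We work with the vertex ordering 0 < 1 < 2 < 3 < 4 < 5 < 6 < 7 < 8. The simplices of K, each written with vertices in increasing order, are:

  0-simplices (9): [0], [1], [2], [3], [4], [5], [6], [7], [8]
  1-simplices (27): (27 of them)
  2-simplices (18): [0,1,7], [0,1,8], [0,3,6], [0,3,8], [0,4,6], [0,4,7], [1,2,6], [1,2,7], [1,5,6], [1,5,8], [2,4,6], [2,4,8], [2,5,7], [2,5,8], [3,4,7], [3,4,8], [3,5,6], [3,5,7]

Hence C_0 ≅ Z^9, C_1 ≅ Z^27, C_2 ≅ Z^18.

∂_1: C_1 → C_0 is given by ∂[p,q] = [q] − [p].
The 9×27 boundary matrix has rank 8 and Smith normal form diag(1,1,1,1,1,1,1,1).

∂_2: C_2 → C_1 sends each 2-simplex [p,q,r] to [q,r] − [p,r] + [p,q]. For instance
  ∂[3,5,7] = [5,7] − [3,7] + [3,5],
  ∂[1,5,6] = [5,6] − [1,6] + [1,5].
This gives a 27×18 integer matrix of rank 18; reducing to Smith normal form yields diagonal entries (1,1,1,1,1,1,1,1,1,1,1,1,1,1,1,1,1,2).

From H_k ≅ ker(∂_k) / im(∂_{k+1}) we obtain:

  H_0: rank C_0 − rank ∂_1 = 9 − 8 = 1, and the invariant factors of ∂_1 are all 1, so H_0 ≅ Z.

H_0 = Z.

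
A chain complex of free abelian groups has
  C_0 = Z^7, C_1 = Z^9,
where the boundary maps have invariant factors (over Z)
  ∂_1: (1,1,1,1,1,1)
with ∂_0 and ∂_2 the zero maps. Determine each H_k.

H_0: b_0 = 7 − 0 − 6 = 1; torsion from ∂_1 factors > 1: none. So H_0 ≅ Z.
H_1: b_1 = 9 − 6 − 0 = 3; torsion from ∂_2 factors > 1: none. So H_1 ≅ Z^3.

H_0 ≅ Z,  H_1 ≅ Z^3.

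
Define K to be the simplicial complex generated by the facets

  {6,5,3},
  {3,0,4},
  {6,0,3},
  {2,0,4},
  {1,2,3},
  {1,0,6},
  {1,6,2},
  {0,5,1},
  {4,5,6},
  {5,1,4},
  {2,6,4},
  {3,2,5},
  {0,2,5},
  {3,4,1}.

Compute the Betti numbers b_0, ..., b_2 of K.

We work with the vertex ordering 0 < 1 < 2 < 3 < 4 < 5 < 6. The simplices of K, each written with vertices in increasing order, are:

  0-simplices (7): [0], [1], [2], [3], [4], [5], [6]
  1-simplices (21): [0,1], [0,2], [0,3], [0,4], [0,5], [0,6], [1,2], [1,3], [1,4], [1,5], [1,6], [2,3], [2,4], [2,5], [2,6], [3,4], [3,5], [3,6], [4,5], [4,6], [5,6]
  2-simplices (14): [0,1,5], [0,1,6], [0,2,4], [0,2,5], [0,3,4], [0,3,6], [1,2,3], [1,2,6], [1,3,4], [1,4,5], [2,3,5], [2,4,6], [3,5,6], [4,5,6]

so the chain groups are C_0 ≅ Z^7, C_1 ≅ Z^21, C_2 ≅ Z^14.

∂_1: C_1 → C_0 is given by ∂[p,q] = [q] − [p].
The resulting 7×21 matrix has rank 6, and its Smith normal form has invariant factors (1,1,1,1,1,1).

The boundary map ∂_2: C_2 → C_1 acts by ∂[p,q,r] = [q,r] − [p,r] + [p,q]. For instance
  ∂[0,2,5] = [2,5] − [0,5] + [0,2],
  ∂[2,3,5] = [3,5] − [2,5] + [2,3].
The 21×14 boundary matrix has rank 13 and Smith normal form diag(1,1,1,1,1,1,1,1,1,1,1,1,1).

Now H_k = ker ∂_k / im ∂_{k+1}, so:

  H_0: rank C_0 − rank ∂_1 = 7 − 6 = 1, and the invariant factors of ∂_1 are all 1, so H_0 ≅ Z.
  H_1: rank ker ∂_1 − rank ∂_2 = (21 − 6) − 13 = 2, and the invariant factors of ∂_2 are all 1, so H_1 ≅ Z^2.
  H_2: rank ker ∂_2 − rank ∂_3 = (14 − 13) − 0 = 1, and there is no ∂_3, so H_2 ≅ Z.

As a check, the Euler characteristic is 7 − 21 + 14 = 0, which agrees with 1 − 2 + 1 = 0.

Hence the Betti numbers are b_0 = 1, b_1 = 2, b_2 = 1.

b_0 = 1, b_1 = 2, b_2 = 1.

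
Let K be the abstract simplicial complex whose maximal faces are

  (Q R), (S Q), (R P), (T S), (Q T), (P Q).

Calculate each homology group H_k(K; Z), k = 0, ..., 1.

We work with the vertex ordering P < Q < R < S < T. The simplices of K, each written with vertices in increasing order, are:

  0-simplices (5): P, Q, R, S, T
  1-simplices (6): PQ, PR, QR, QS, QT, ST

so the chain groups are C_0 ≅ Z^5, C_1 ≅ Z^6.

The boundary map ∂_1: C_1 → C_0 sends each edge [p,q] (with p < q) to q − p. For instance
  ∂QT = T − Q.
This gives a 5×6 integer matrix of rank 4; reducing to Smith normal form yields diagonal entries (1,1,1,1).

From H_k ≅ ker(∂_k) / im(∂_{k+1}) we obtain:

  H_0: rank C_0 − rank ∂_1 = 5 − 4 = 1, and the invariant factors of ∂_1 are all 1, so H_0 ≅ Z.
  H_1: rank ker ∂_1 − rank ∂_2 = (6 − 4) − 0 = 2, and there is no ∂_2, so H_1 ≅ Z^2.

As a check, the Euler characteristic is 5 − 6 = -1, which agrees with 1 − 2 = -1.

H_0 ≅ Z,  H_1 ≅ Z^2.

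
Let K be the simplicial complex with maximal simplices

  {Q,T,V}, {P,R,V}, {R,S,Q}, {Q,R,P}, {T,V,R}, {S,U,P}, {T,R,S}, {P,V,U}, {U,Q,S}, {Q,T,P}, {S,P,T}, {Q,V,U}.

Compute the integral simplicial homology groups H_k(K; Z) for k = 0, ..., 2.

Take the total order P < Q < R < S < T < U < V on the vertex set. Then K (dimension 2) consists of the simplices:

  0-simplices (7): P, Q, R, S, T, U, V
  1-simplices (18): PQ, PR, PS, PT, PU, PV, QR, QS, QT, QU, QV, RS, RT, RV, ST, SU, TV, UV
  2-simplices (12): PQR, PQT, PRV, PST, PSU, PUV, QRS, QSU, QTV, QUV, RST, RTV

giving chain groups C_0 ≅ Z^7, C_1 ≅ Z^18, C_2 ≅ Z^12.

∂_1: C_1 → C_0 maps an edge to its endpoints' difference, ∂[p,q] = q − p. For instance
  ∂QT = T − Q.
This gives a 7×18 integer matrix of rank 6; reducing to Smith normal form yields diagonal entries (1,1,1,1,1,1).

The boundary map ∂_2: C_2 → C_1 sends each 2-simplex [p,q,r] to [q,r] − [p,r] + [p,q]. For instance
  ∂PQR = QR − PR + PQ,
  ∂PST = ST − PT + PS.
As a 18×12 matrix over Z this has rank 12, with invariant factors (1,1,1,1,1,1,1,1,1,1,1,2).

Computing H_k = (kernel of ∂_k) / (image of ∂_{k+1}):

  H_0: rank C_0 − rank ∂_1 = 7 − 6 = 1, and the invariant factors of ∂_1 are all 1, so H_0 ≅ Z.
  H_1: rank ker ∂_1 − rank ∂_2 = (18 − 6) − 12 = 0, and ∂_2 has invariant factor 2 > 1, so H_1 ≅ Z/2Z.
  H_2: rank ker ∂_2 − rank ∂_3 = (12 − 12) − 0 = 0, and there is no ∂_3, so H_2 ≅ 0.

H_0 = Z,  H_1 = Z/2Z,  H_2 = 0.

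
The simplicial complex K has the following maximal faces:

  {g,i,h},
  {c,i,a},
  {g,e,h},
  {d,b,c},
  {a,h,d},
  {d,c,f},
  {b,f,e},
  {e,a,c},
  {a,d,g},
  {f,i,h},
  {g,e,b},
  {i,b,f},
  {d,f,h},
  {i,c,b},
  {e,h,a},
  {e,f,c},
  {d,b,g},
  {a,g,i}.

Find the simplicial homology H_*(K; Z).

H_0 ≅ Z,  H_1 ≅ Z ⊕ Z_2,  H_2 = 0.

Take the total order a < b < c < d < e < f < g < h < i on the vertex set. Then K (dimension 2) consists of the simplices:

  0-simplices (9): a, b, c, d, e, f, g, h, i
  1-simplices (27): ac, ad, ae, ag, ah, ai, bc, bd, be, bf, bg, bi, cd, ce, cf, ci, df, dg, dh, ef, eg, eh, fh, fi, gh, gi, hi
  2-simplices (18): ace, aci, adg, adh, aeh, agi, bcd, bci, bdg, bef, beg, bfi, cdf, cef, dfh, egh, fhi, ghi

giving chain groups C_0 ≅ Z^9, C_1 ≅ Z^27, C_2 ≅ Z^18.

∂_1: C_1 → C_0 is given by ∂[p,q] = [q] − [p].
The resulting 9×27 matrix has rank 8, and its Smith normal form has invariant factors (1,1,1,1,1,1,1,1).

Boundary ∂_2: C_2 → C_1 acts by ∂[p,q,r] = [q,r] − [p,r] + [p,q]. For instance
  ∂cef = ef − cf + ce,
  ∂adg = dg − ag + ad.
The resulting 27×18 matrix has rank 18, and its Smith normal form has invariant factors (1,1,1,1,1,1,1,1,1,1,1,1,1,1,1,1,1,2).

Reading off H_k = ker ∂_k / im ∂_{k+1}:

  H_0: rank C_0 − rank ∂_1 = 9 − 8 = 1, and the invariant factors of ∂_1 are all 1, so H_0 ≅ Z.
  H_1: rank ker ∂_1 − rank ∂_2 = (27 − 8) − 18 = 1, and ∂_2 has invariant factor 2 > 1, so H_1 ≅ Z ⊕ Z_2.
  H_2: rank ker ∂_2 − rank ∂_3 = (18 − 18) − 0 = 0, and there is no ∂_3, so H_2 ≅ 0.

(K is a triangulation of the Klein bottle.)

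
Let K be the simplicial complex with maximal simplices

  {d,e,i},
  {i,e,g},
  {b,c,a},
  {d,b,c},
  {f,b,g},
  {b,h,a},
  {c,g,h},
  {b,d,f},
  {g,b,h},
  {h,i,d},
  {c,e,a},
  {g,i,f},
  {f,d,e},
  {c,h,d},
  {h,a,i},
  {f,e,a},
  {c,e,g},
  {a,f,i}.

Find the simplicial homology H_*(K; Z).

H_0 ≅ Z,  H_1 ≅ Z ⊕ Z/2Z,  H_2 = 0.

We work with the vertex ordering a < b < c < d < e < f < g < h < i. The simplices of K, each written with vertices in increasing order, are:

  0-simplices (9): a, b, c, d, e, f, g, h, i
  1-simplices (27): ab, ac, ae, af, ah, ai, bc, bd, bf, bg, bh, cd, ce, cg, ch, de, df, dh, di, ef, eg, ei, fg, fi, gh, gi, hi
  2-simplices (18): abc, abh, ace, aef, afi, ahi, bcd, bdf, bfg, bgh, cdh, ceg, cgh, def, dei, dhi, egi, fgi

giving chain groups C_0 ≅ Z^9, C_1 ≅ Z^27, C_2 ≅ Z^18.

The boundary map ∂_1: C_1 → C_0 sends each edge [p,q] (with p < q) to q − p.
The resulting 9×27 matrix has rank 8, and its Smith normal form has invariant factors (1,1,1,1,1,1,1,1).

Boundary ∂_2: C_2 → C_1 acts by ∂[p,q,r] = [q,r] − [p,r] + [p,q]. For instance
  ∂cdh = dh − ch + cd,
  ∂ahi = hi − ai + ah.
This gives a 27×18 integer matrix of rank 18; reducing to Smith normal form yields diagonal entries (1,1,1,1,1,1,1,1,1,1,1,1,1,1,1,1,1,2).

From H_k ≅ ker(∂_k) / im(∂_{k+1}) we obtain:

  H_0: rank C_0 − rank ∂_1 = 9 − 8 = 1, and the invariant factors of ∂_1 are all 1, so H_0 ≅ Z.
  H_1: rank ker ∂_1 − rank ∂_2 = (27 − 8) − 18 = 1, and ∂_2 has invariant factor 2 > 1, so H_1 ≅ Z ⊕ Z/2Z.
  H_2: rank ker ∂_2 − rank ∂_3 = (18 − 18) − 0 = 0, and there is no ∂_3, so H_2 ≅ 0.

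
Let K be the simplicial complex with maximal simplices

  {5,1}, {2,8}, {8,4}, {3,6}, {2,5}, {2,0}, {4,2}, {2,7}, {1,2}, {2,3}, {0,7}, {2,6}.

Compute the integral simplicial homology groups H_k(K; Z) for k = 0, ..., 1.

H_0 ≅ Z,  H_1 ≅ Z^4.

Order the vertices as 0 < 1 < 2 < 3 < 4 < 5 < 6 < 7 < 8. Listing each simplex with vertices in this order, K has dimension 1 with simplices:

  0-simplices (9): [0], [1], [2], [3], [4], [5], [6], [7], [8]
  1-simplices (12): [0,2], [0,7], [1,2], [1,5], [2,3], [2,4], [2,5], [2,6], [2,7], [2,8], [3,6], [4,8]

giving chain groups C_0 ≅ Z^9, C_1 ≅ Z^12.

∂_1: C_1 → C_0 sends each edge [p,q] (with p < q) to q − p. For instance
  ∂[0,7] = [7] − [0].
The 9×12 boundary matrix has rank 8 and Smith normal form diag(1,1,1,1,1,1,1,1).

Computing H_k = (kernel of ∂_k) / (image of ∂_{k+1}):

  H_0: rank C_0 − rank ∂_1 = 9 − 8 = 1, and the invariant factors of ∂_1 are all 1, so H_0 = Z.
  H_1: rank ker ∂_1 − rank ∂_2 = (12 − 8) − 0 = 4, and there is no ∂_2, so H_1 = Z^4.

As a check, the Euler characteristic is 9 − 12 = -3, which agrees with 1 − 4 = -3.
(K is a triangulation of a wedge of 4 circles.)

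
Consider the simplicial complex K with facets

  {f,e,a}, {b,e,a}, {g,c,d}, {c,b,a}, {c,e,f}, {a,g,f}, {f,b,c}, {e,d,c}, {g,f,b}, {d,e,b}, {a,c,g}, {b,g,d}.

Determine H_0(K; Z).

H_0 ≅ Z.

K has 7 vertices, 18 edges, 12 triangles.
rank ∂_0 = 0, rank ∂_1 = 6 ⇒ b_0 = 7 − 0 − 6 = 1; all invariant factors of ∂_1 are 1 so no torsion. So H_0 = Z.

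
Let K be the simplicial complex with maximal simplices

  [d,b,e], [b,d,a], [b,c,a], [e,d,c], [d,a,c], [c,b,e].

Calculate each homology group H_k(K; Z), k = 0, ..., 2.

H_0 = Z,  H_1 = 0,  H_2 = Z.

K has 5 vertices, 9 edges, 6 triangles.
rank ∂_0 = 0, rank ∂_1 = 4 ⇒ b_0 = 5 − 0 − 4 = 1; all invariant factors of ∂_1 are 1 so no torsion. So H_0 = Z.
rank ∂_1 = 4, rank ∂_2 = 5 ⇒ b_1 = 9 − 4 − 5 = 0; all invariant factors of ∂_2 are 1 so no torsion. So H_1 = 0.
rank ∂_2 = 5, rank ∂_3 = 0 ⇒ b_2 = 6 − 5 − 0 = 1. So H_2 = Z.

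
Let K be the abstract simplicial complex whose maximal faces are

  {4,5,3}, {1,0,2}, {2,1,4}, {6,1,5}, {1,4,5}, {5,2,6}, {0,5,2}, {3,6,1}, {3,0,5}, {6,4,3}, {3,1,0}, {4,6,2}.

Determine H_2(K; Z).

H_2 = 0.

We work with the vertex ordering 0 < 1 < 2 < 3 < 4 < 5 < 6. The simplices of K, each written with vertices in increasing order, are:

  0-simplices (7): [0], [1], [2], [3], [4], [5], [6]
  1-simplices (18): [0,1], [0,2], [0,3], [0,5], [1,2], [1,3], [1,4], [1,5], [1,6], [2,4], [2,5], [2,6], [3,4], [3,5], [3,6], [4,5], [4,6], [5,6]
  2-simplices (12): [0,1,2], [0,1,3], [0,2,5], [0,3,5], [1,2,4], [1,3,6], [1,4,5], [1,5,6], [2,4,6], [2,5,6], [3,4,5], [3,4,6]

Hence C_0 ≅ Z^7, C_1 ≅ Z^18, C_2 ≅ Z^12.

The boundary map ∂_1: C_1 → C_0 is given by ∂[p,q] = [q] − [p]. For instance
  ∂[1,2] = [2] − [1].
The resulting 7×18 matrix has rank 6, and its Smith normal form has invariant factors (1,1,1,1,1,1).

∂_2: C_2 → C_1 maps a triangle to the signed sum of its edges. For instance
  ∂[0,3,5] = [3,5] − [0,5] + [0,3],
  ∂[2,5,6] = [5,6] − [2,6] + [2,5].
This gives a 18×12 integer matrix of rank 12; reducing to Smith normal form yields diagonal entries (1,1,1,1,1,1,1,1,1,1,1,2).

From H_k ≅ ker(∂_k) / im(∂_{k+1}) we obtain:

  H_2: rank ker ∂_2 − rank ∂_3 = (12 − 12) − 0 = 0, and there is no ∂_3, so H_2 ≅ 0.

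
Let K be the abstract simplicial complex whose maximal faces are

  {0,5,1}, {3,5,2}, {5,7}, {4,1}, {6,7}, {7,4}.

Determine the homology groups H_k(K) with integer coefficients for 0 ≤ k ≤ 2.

H_0 ≅ Z,  H_1 ≅ Z,  H_2 = 0.

We work with the vertex ordering 0 < 1 < 2 < 3 < 4 < 5 < 6 < 7. The simplices of K, each written with vertices in increasing order, are:

  0-simplices (8): [0], [1], [2], [3], [4], [5], [6], [7]
  1-simplices (10): [0,1], [0,5], [1,4], [1,5], [2,3], [2,5], [3,5], [4,7], [5,7], [6,7]
  2-simplices (2): [0,1,5], [2,3,5]

so the chain groups are C_0 ≅ Z^8, C_1 ≅ Z^10, C_2 ≅ Z^2.

Boundary ∂_1: C_1 → C_0 sends each edge [p,q] (with p < q) to q − p. For instance
  ∂[0,5] = [5] − [0].
As a 8×10 matrix over Z this has rank 7, with invariant factors (1,1,1,1,1,1,1).

∂_2: C_2 → C_1 acts by ∂[p,q,r] = [q,r] − [p,r] + [p,q]. For instance
  ∂[0,1,5] = [1,5] − [0,5] + [0,1],
  ∂[2,3,5] = [3,5] − [2,5] + [2,3].
The 10×2 boundary matrix has rank 2 and Smith normal form diag(1,1).

From H_k ≅ ker(∂_k) / im(∂_{k+1}) we obtain:

  H_0: rank C_0 − rank ∂_1 = 8 − 7 = 1, and the invariant factors of ∂_1 are all 1, so H_0 ≅ Z.
  H_1: rank ker ∂_1 − rank ∂_2 = (10 − 7) − 2 = 1, and the invariant factors of ∂_2 are all 1, so H_1 ≅ Z.
  H_2: rank ker ∂_2 − rank ∂_3 = (2 − 2) − 0 = 0, and there is no ∂_3, so H_2 ≅ 0.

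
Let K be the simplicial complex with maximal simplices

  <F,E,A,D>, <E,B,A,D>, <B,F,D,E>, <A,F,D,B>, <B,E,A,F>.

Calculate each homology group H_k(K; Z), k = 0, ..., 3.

Fix the vertex order A < B < D < E < F and write every simplex with vertices in increasing order. Then dim K = 3 and the simplices of K are:

  0-simplices (5): A, B, D, E, F
  1-simplices (10): AB, AD, AE, AF, BD, BE, BF, DE, DF, EF
  2-simplices (10): ABD, ABE, ABF, ADE, ADF, AEF, BDE, BDF, BEF, DEF
  3-simplices (5): ABDE, ABDF, ABEF, ADEF, BDEF

so the chain groups are C_0 ≅ Z^5, C_1 ≅ Z^10, C_2 ≅ Z^10, C_3 ≅ Z^5.

The boundary map ∂_1: C_1 → C_0 maps an edge to its endpoints' difference, ∂[p,q] = q − p. For instance
  ∂BF = F − B.
This gives a 5×10 integer matrix of rank 4; reducing to Smith normal form yields diagonal entries (1,1,1,1).

The boundary map ∂_2: C_2 → C_1 maps a triangle to the signed sum of its edges. For instance
  ∂ADE = DE − AE + AD,
  ∂ADF = DF − AF + AD.
The resulting 10×10 matrix has rank 6, and its Smith normal form has invariant factors (1,1,1,1,1,1).

The boundary map ∂_3: C_3 → C_2 sends each 3-simplex σ to the alternating sum Σ_i (−1)^i (σ with its i-th vertex removed). For instance
  ∂ABDE = BDE − ADE + ABE − ABD,
  ∂BDEF = DEF − BEF + BDF − BDE.
The 10×5 boundary matrix has rank 4 and Smith normal form diag(1,1,1,1).

From H_k ≅ ker(∂_k) / im(∂_{k+1}) we obtain:

  H_0: rank C_0 − rank ∂_1 = 5 − 4 = 1, and the invariant factors of ∂_1 are all 1, so H_0 ≅ Z.
  H_1: rank ker ∂_1 − rank ∂_2 = (10 − 4) − 6 = 0, and the invariant factors of ∂_2 are all 1, so H_1 ≅ 0.
  H_2: rank ker ∂_2 − rank ∂_3 = (10 − 6) − 4 = 0, and the invariant factors of ∂_3 are all 1, so H_2 ≅ 0.
  H_3: rank ker ∂_3 − rank ∂_4 = (5 − 4) − 0 = 1, and there is no ∂_4, so H_3 ≅ Z.

H_0 = Z,  H_1 = 0,  H_2 = 0,  H_3 = Z.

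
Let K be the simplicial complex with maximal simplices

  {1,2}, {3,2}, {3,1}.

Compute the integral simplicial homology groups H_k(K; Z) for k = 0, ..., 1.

Fix the vertex order 1 < 2 < 3 and write every simplex with vertices in increasing order. Then dim K = 1 and the simplices of K are:

  0-simplices (3): [1], [2], [3]
  1-simplices (3): [1,2], [1,3], [2,3]

giving chain groups C_0 ≅ Z^3, C_1 ≅ Z^3.

Boundary ∂_1: C_1 → C_0 maps an edge to its endpoints' difference, ∂[p,q] = q − p.
This gives a 3×3 integer matrix of rank 2; reducing to Smith normal form yields diagonal entries (1,1).

Computing H_k = (kernel of ∂_k) / (image of ∂_{k+1}):

  H_0: rank C_0 − rank ∂_1 = 3 − 2 = 1, and the invariant factors of ∂_1 are all 1, so H_0 ≅ Z.
  H_1: rank ker ∂_1 − rank ∂_2 = (3 − 2) − 0 = 1, and there is no ∂_2, so H_1 ≅ Z.

As a check, the Euler characteristic is 3 − 3 = 0, which agrees with 1 − 1 = 0.

H_0 = Z,  H_1 = Z.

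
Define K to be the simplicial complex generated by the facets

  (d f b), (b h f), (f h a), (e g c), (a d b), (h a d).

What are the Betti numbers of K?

Fix the vertex order a < b < c < d < e < f < g < h and write every simplex with vertices in increasing order. Then dim K = 2 and the simplices of K are:

  0-simplices (8): a, b, c, d, e, f, g, h
  1-simplices (13): ab, ad, af, ah, bd, bf, bh, ce, cg, df, dh, eg, fh
  2-simplices (6): abd, adh, afh, bdf, bfh, ceg

so the chain groups are C_0 ≅ Z^8, C_1 ≅ Z^13, C_2 ≅ Z^6.

The boundary map ∂_1: C_1 → C_0 maps an edge to its endpoints' difference, ∂[p,q] = q − p. For instance
  ∂fh = h − f.
As a 8×13 matrix over Z this has rank 6, with invariant factors (1,1,1,1,1,1).

Boundary ∂_2: C_2 → C_1 sends each 2-simplex [p,q,r] to [q,r] − [p,r] + [p,q]. For instance
  ∂bfh = fh − bh + bf,
  ∂abd = bd − ad + ab.
This gives a 13×6 integer matrix of rank 6; reducing to Smith normal form yields diagonal entries (1,1,1,1,1,1).

From H_k ≅ ker(∂_k) / im(∂_{k+1}) we obtain:

  H_0: rank C_0 − rank ∂_1 = 8 − 6 = 2, and the invariant factors of ∂_1 are all 1, so H_0 = Z^2.
  H_1: rank ker ∂_1 − rank ∂_2 = (13 − 6) − 6 = 1, and the invariant factors of ∂_2 are all 1, so H_1 = Z.
  H_2: rank ker ∂_2 − rank ∂_3 = (6 − 6) − 0 = 0, and there is no ∂_3, so H_2 = 0.

Hence the Betti numbers are b_0 = 2, b_1 = 1, b_2 = 0.

b_0 = 2, b_1 = 1, b_2 = 0.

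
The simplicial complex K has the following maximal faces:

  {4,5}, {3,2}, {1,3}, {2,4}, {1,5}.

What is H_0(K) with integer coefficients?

Order the vertices as 1 < 2 < 3 < 4 < 5. Listing each simplex with vertices in this order, K has dimension 1 with simplices:

  0-simplices (5): [1], [2], [3], [4], [5]
  1-simplices (5): [1,3], [1,5], [2,3], [2,4], [4,5]

so the chain groups are C_0 ≅ Z^5, C_1 ≅ Z^5.

∂_1: C_1 → C_0 sends each edge [p,q] (with p < q) to q − p.
The resulting 5×5 matrix has rank 4, and its Smith normal form has invariant factors (1,1,1,1).

Now H_k = ker ∂_k / im ∂_{k+1}, so:

  H_0: rank C_0 − rank ∂_1 = 5 − 4 = 1, and the invariant factors of ∂_1 are all 1, so H_0 ≅ Z.

H_0 = Z.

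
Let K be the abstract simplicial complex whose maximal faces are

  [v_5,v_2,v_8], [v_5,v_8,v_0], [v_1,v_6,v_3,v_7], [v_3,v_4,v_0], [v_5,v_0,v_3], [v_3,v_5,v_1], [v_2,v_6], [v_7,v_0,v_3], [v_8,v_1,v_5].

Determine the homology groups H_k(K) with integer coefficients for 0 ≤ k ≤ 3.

Take the total order v_0 < v_1 < v_2 < v_3 < v_4 < v_5 < v_6 < v_7 < v_8 on the vertex set. Then K (dimension 3) consists of the simplices:

  0-simplices (9): [v_0], [v_1], [v_2], [v_3], [v_4], [v_5], [v_6], [v_7], [v_8]
  1-simplices (19): (19 of them)
  2-simplices (11): (11 of them)
  3-simplices (1): [v_1,v_3,v_6,v_7]

Hence C_0 ≅ Z^9, C_1 ≅ Z^19, C_2 ≅ Z^11, C_3 ≅ Z^1.

The boundary map ∂_1: C_1 → C_0 maps an edge to its endpoints' difference, ∂[p,q] = q − p.
The 9×19 boundary matrix has rank 8 and Smith normal form diag(1,1,1,1,1,1,1,1).

∂_2: C_2 → C_1 sends each 2-simplex [p,q,r] to [q,r] − [p,r] + [p,q]. For instance
  ∂[v_0,v_3,v_7] = [v_3,v_7] − [v_0,v_7] + [v_0,v_3],
  ∂[v_1,v_6,v_7] = [v_6,v_7] − [v_1,v_7] + [v_1,v_6].
As a 19×11 matrix over Z this has rank 10, with invariant factors (1,1,1,1,1,1,1,1,1,1).

The boundary map ∂_3: C_3 → C_2 sends each 3-simplex σ to the alternating sum Σ_i (−1)^i (σ with its i-th vertex removed). For instance
  ∂[v_1,v_3,v_6,v_7] = [v_3,v_6,v_7] − [v_1,v_6,v_7] + [v_1,v_3,v_7] − [v_1,v_3,v_6].
This gives a 11×1 integer matrix of rank 1; reducing to Smith normal form yields diagonal entries (1).

From H_k ≅ ker(∂_k) / im(∂_{k+1}) we obtain:

  H_0: rank C_0 − rank ∂_1 = 9 − 8 = 1, and the invariant factors of ∂_1 are all 1, so H_0 = Z.
  H_1: rank ker ∂_1 − rank ∂_2 = (19 − 8) − 10 = 1, and the invariant factors of ∂_2 are all 1, so H_1 = Z.
  H_2: rank ker ∂_2 − rank ∂_3 = (11 − 10) − 1 = 0, and the invariant factors of ∂_3 are all 1, so H_2 = 0.
  H_3: rank ker ∂_3 − rank ∂_4 = (1 − 1) − 0 = 0, and there is no ∂_4, so H_3 = 0.

H_0 ≅ Z,  H_1 ≅ Z,  H_2 = 0,  H_3 = 0.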